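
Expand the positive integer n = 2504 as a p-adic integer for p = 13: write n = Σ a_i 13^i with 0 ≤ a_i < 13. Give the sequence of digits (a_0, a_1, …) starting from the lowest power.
(a_0, a_1, …) = (8, 10, 1, 1)

Repeated division by 13 gives the digits low-to-high: 2504 = 8 + 10·13^1 + 1·13^2 + 1·13^3. Digit sequence: (8, 10, 1, 1).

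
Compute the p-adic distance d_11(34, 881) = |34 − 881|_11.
d_11(34, 881) = 1/121

Step 1 — x − y = 34 − 881 = -847. Step 2 — v_11(-847) = 2 (factor: -847 = −(11^2 · 7); the sign does not affect v_p). Step 3 — |x − y|_11 = 11^{-2} = 1/121.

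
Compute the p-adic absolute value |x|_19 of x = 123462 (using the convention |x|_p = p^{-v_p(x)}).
|123462|_19 = 1/6859

Step 1 — compute v_19(x) by factoring powers of 19 out of the numerator and denominator: v_19(123462) = 3. Step 2 — apply |x|_p = p^{-v_p(x)} = 19^{-3} = 1/6859.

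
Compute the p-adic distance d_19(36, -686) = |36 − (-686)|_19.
d_19(36, -686) = 1/361

Step 1 — x − y = 36 − (-686) = 722. Step 2 — v_19(722) = 2 (factor: 722 = (19^2 · 2); the sign does not affect v_p). Step 3 — |x − y|_19 = 19^{-2} = 1/361.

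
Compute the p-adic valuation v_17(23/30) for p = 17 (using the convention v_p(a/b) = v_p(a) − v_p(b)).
v_17(23/30) = 0

Factor powers of 17 from the numerator and denominator of the reduced fraction: 23 = 17^0 · 23 and 30 = 17^0 · 30. Apply v_p(a/b) = v_p(a) − v_p(b): v_17(23/30) = 0 − 0 = 0.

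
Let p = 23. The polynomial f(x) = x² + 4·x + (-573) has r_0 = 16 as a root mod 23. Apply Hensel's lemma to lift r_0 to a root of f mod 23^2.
r_1 = 361 (mod 529)

Hensel: r_{i+1} = r_i − f(r_i)·(f′(r_i))^{-1} mod 23^{i+2}, f′(x) = 2x + 4. Iterate:
  r_0 = 16 (mod 23)
  r_1 = 361 (mod 529)
Final: r = 361 satisfies f(r) ≡ 0 mod 23^2.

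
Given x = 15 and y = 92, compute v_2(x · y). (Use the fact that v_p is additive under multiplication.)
v_2(1380) = 2

v_p(x) = 0 (factor: 15 = 2^0 · 15); v_p(y) = 2 (factor: 92 = 2^2 · 23). Additivity: v_p(xy) = v_p(x) + v_p(y) = 0 + 2 = 2. (Direct check: xy = 1380 = 2^2 · (345).)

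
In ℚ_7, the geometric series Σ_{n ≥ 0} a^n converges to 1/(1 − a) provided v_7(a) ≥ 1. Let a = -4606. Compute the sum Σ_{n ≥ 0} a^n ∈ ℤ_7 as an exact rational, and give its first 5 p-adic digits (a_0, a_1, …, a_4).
Σ a^n = 1/(1 − a) = 1/4607;  first 5 digits = (1, 0, 4, 0, 0)

v_7(a) = 2 ≥ 1, so the series converges in ℤ_7 to 1/(1 − a) = 1/(1 − (-4606)) = 1/4607. Expand this rational in ℤ_7: compute digits iteratively via d_i = x_i mod 7, x_{i+1} = (x_i − d_i)/7. The first 5 digits are (1, 0, 4, 0, 0).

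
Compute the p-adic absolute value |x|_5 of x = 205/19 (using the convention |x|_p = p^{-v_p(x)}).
|205/19|_5 = 1/5

Step 1 — compute v_5(x) by factoring powers of 5 out of the numerator and denominator: v_5(205/19) = 1. Step 2 — apply |x|_p = p^{-v_p(x)} = 5^{-1} = 1/5.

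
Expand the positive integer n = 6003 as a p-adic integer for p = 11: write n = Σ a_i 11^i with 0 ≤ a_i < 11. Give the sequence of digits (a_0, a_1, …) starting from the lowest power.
(a_0, a_1, …) = (8, 6, 5, 4)

Repeated division by 11 gives the digits low-to-high: 6003 = 8 + 6·11^1 + 5·11^2 + 4·11^3. Digit sequence: (8, 6, 5, 4).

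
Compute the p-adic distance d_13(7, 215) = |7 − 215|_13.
d_13(7, 215) = 1/13

Step 1 — x − y = 7 − 215 = -208. Step 2 — v_13(-208) = 1 (factor: -208 = −(13^1 · 16); the sign does not affect v_p). Step 3 — |x − y|_13 = 13^{-1} = 1/13.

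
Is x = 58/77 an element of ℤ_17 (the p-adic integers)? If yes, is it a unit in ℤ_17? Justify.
x ∈ ℤ_17^× (unit); v_17(x) = 0

ℤ_17 = {x ∈ ℚ_17 : v_17(x) ≥ 0} and ℤ_17^× = {x ∈ ℤ_17 : v_17(x) = 0}. Here v_17(58/77) = v_17(num) − v_17(den) = 0; compare against these criteria.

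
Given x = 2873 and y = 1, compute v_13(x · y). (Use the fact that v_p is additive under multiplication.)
v_13(2873) = 2

v_p(x) = 2 (factor: 2873 = 13^2 · 17); v_p(y) = 0 (factor: 1 = 13^0 · 1). Additivity: v_p(xy) = v_p(x) + v_p(y) = 2 + 0 = 2. (Direct check: xy = 2873 = 13^2 · (17).)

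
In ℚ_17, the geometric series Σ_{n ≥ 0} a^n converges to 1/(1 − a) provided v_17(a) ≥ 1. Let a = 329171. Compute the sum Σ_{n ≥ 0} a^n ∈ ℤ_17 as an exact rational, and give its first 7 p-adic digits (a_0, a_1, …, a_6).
Σ a^n = 1/(1 − a) = -1/329170;  first 7 digits = (1, 0, 0, 16, 3, 0, 1)

v_17(a) = 3 ≥ 1, so the series converges in ℤ_17 to 1/(1 − a) = 1/(1 − 329171) = -1/329170. Expand this rational in ℤ_17: compute digits iteratively via d_i = x_i mod 17, x_{i+1} = (x_i − d_i)/17. The first 7 digits are (1, 0, 0, 16, 3, 0, 1).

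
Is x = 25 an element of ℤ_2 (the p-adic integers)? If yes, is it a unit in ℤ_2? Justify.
x ∈ ℤ_2^× (unit); v_2(x) = 0

ℤ_2 = {x ∈ ℚ_2 : v_2(x) ≥ 0} and ℤ_2^× = {x ∈ ℤ_2 : v_2(x) = 0}. Here v_2(25) = v_2(num) − v_2(den) = 0; compare against these criteria.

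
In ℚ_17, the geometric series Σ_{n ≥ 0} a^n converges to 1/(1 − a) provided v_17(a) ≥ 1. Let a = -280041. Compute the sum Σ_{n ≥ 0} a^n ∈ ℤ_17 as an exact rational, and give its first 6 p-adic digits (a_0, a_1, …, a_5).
Σ a^n = 1/(1 − a) = 1/280042;  first 6 digits = (1, 0, 0, 11, 13, 16)

v_17(a) = 3 ≥ 1, so the series converges in ℤ_17 to 1/(1 − a) = 1/(1 − (-280041)) = 1/280042. Expand this rational in ℤ_17: compute digits iteratively via d_i = x_i mod 17, x_{i+1} = (x_i − d_i)/17. The first 6 digits are (1, 0, 0, 11, 13, 16).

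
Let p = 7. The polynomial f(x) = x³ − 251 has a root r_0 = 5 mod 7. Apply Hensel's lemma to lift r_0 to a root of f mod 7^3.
r_2 = 187 (mod 343)

Hensel: r_{i+1} = r_i − f(r_i)/f′(r_i) mod 7^{i+2}, where f′(x) = 3x². Iterate:
  r_0 = 5 (mod 7)
  r_1 = 40 (mod 49)
  r_2 = 187 (mod 343)
Final: r = 187 with f(r) ≡ 0 mod 7^3.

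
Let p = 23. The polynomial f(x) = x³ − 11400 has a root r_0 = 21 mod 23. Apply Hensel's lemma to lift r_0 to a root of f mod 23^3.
r_2 = 5357 (mod 12167)

Hensel: r_{i+1} = r_i − f(r_i)/f′(r_i) mod 23^{i+2}, where f′(x) = 3x². Iterate:
  r_0 = 21 (mod 23)
  r_1 = 67 (mod 529)
  r_2 = 5357 (mod 12167)
Final: r = 5357 with f(r) ≡ 0 mod 23^3.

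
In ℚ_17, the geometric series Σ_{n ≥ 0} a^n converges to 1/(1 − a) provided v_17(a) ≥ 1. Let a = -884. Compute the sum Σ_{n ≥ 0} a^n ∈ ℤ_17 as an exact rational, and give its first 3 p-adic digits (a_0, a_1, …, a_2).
Σ a^n = 1/(1 − a) = 1/885;  first 3 digits = (1, 16, 14)

v_17(a) = 1 ≥ 1, so the series converges in ℤ_17 to 1/(1 − a) = 1/(1 − (-884)) = 1/885. Expand this rational in ℤ_17: compute digits iteratively via d_i = x_i mod 17, x_{i+1} = (x_i − d_i)/17. The first 3 digits are (1, 16, 14).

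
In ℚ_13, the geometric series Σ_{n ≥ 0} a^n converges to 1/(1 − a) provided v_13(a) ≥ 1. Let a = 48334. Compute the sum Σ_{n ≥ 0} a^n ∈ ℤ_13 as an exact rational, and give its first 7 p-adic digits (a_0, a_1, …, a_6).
Σ a^n = 1/(1 − a) = -1/48333;  first 7 digits = (1, 0, 0, 9, 1, 0, 3)

v_13(a) = 3 ≥ 1, so the series converges in ℤ_13 to 1/(1 − a) = 1/(1 − 48334) = -1/48333. Expand this rational in ℤ_13: compute digits iteratively via d_i = x_i mod 13, x_{i+1} = (x_i − d_i)/13. The first 7 digits are (1, 0, 0, 9, 1, 0, 3).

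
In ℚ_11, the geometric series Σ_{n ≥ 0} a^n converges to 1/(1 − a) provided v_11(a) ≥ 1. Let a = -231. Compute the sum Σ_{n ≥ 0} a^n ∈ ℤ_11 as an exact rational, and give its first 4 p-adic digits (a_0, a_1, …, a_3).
Σ a^n = 1/(1 − a) = 1/232;  first 4 digits = (1, 1, 10, 7)

v_11(a) = 1 ≥ 1, so the series converges in ℤ_11 to 1/(1 − a) = 1/(1 − (-231)) = 1/232. Expand this rational in ℤ_11: compute digits iteratively via d_i = x_i mod 11, x_{i+1} = (x_i − d_i)/11. The first 4 digits are (1, 1, 10, 7).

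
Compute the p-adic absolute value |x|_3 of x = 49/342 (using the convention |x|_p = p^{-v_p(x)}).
|49/342|_3 = 9

Step 1 — compute v_3(x) by factoring powers of 3 out of the numerator and denominator: v_3(49/342) = -2. Step 2 — apply |x|_p = p^{-v_p(x)} = 3^{2} = 9.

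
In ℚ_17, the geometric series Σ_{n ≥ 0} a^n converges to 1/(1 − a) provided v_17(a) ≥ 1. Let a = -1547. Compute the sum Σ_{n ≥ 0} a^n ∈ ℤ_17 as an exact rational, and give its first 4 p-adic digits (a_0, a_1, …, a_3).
Σ a^n = 1/(1 − a) = 1/1548;  first 4 digits = (1, 11, 13, 15)

v_17(a) = 1 ≥ 1, so the series converges in ℤ_17 to 1/(1 − a) = 1/(1 − (-1547)) = 1/1548. Expand this rational in ℤ_17: compute digits iteratively via d_i = x_i mod 17, x_{i+1} = (x_i − d_i)/17. The first 4 digits are (1, 11, 13, 15).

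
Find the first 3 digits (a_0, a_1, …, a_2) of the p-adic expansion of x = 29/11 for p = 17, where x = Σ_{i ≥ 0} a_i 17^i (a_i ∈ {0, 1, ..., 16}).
(a_0, …, a_2) = (15, 7, 15)

v_17(29/11) = 0 (numerator and denominator both coprime to 17), so x ∈ ℤ_17^×. Compute digits iteratively via a_i = x_i mod 17, x_{i+1} = (x_i − a_i)/17, with x_0 = x:
  x_0 = 29/11;  a_0 = 15;  x_1 = (x_0 − 15)/17 = -8/11
  x_1 = -8/11;  a_1 = 7;  x_2 = (x_1 − 7)/17 = -5/11
  x_2 = -5/11;  a_2 = 15;  x_3 = (x_2 − 15)/17 = -10/11
Digits: (15, 7, 15).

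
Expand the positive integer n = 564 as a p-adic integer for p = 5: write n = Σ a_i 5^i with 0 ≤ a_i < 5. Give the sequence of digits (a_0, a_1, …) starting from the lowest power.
(a_0, a_1, …) = (4, 2, 2, 4)

Repeated division by 5 gives the digits low-to-high: 564 = 4 + 2·5^1 + 2·5^2 + 4·5^3. Digit sequence: (4, 2, 2, 4).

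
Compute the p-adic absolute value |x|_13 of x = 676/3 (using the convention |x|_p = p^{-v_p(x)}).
|676/3|_13 = 1/169

Step 1 — compute v_13(x) by factoring powers of 13 out of the numerator and denominator: v_13(676/3) = 2. Step 2 — apply |x|_p = p^{-v_p(x)} = 13^{-2} = 1/169.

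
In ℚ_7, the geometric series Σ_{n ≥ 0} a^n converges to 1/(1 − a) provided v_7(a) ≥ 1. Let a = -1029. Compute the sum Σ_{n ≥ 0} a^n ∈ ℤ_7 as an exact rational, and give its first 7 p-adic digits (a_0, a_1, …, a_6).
Σ a^n = 1/(1 − a) = 1/1030;  first 7 digits = (1, 0, 0, 4, 6, 6, 1)

v_7(a) = 3 ≥ 1, so the series converges in ℤ_7 to 1/(1 − a) = 1/(1 − (-1029)) = 1/1030. Expand this rational in ℤ_7: compute digits iteratively via d_i = x_i mod 7, x_{i+1} = (x_i − d_i)/7. The first 7 digits are (1, 0, 0, 4, 6, 6, 1).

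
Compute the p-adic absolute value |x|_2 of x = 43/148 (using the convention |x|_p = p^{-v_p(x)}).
|43/148|_2 = 4

Step 1 — compute v_2(x) by factoring powers of 2 out of the numerator and denominator: v_2(43/148) = -2. Step 2 — apply |x|_p = p^{-v_p(x)} = 2^{2} = 4.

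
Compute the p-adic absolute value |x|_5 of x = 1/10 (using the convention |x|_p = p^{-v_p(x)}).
|1/10|_5 = 5

Step 1 — compute v_5(x) by factoring powers of 5 out of the numerator and denominator: v_5(1/10) = -1. Step 2 — apply |x|_p = p^{-v_p(x)} = 5^{1} = 5.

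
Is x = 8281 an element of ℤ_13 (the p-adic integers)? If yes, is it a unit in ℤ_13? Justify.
x ∈ ℤ_13 but not a unit; v_13(x) = 2 > 0

ℤ_13 = {x ∈ ℚ_13 : v_13(x) ≥ 0} and ℤ_13^× = {x ∈ ℤ_13 : v_13(x) = 0}. Here v_13(8281) = v_13(num) − v_13(den) = 2; compare against these criteria.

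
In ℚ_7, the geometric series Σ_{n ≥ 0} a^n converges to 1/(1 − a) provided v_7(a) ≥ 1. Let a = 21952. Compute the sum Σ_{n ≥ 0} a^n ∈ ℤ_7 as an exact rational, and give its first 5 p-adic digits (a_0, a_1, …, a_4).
Σ a^n = 1/(1 − a) = -1/21951;  first 5 digits = (1, 0, 0, 1, 2)

v_7(a) = 3 ≥ 1, so the series converges in ℤ_7 to 1/(1 − a) = 1/(1 − 21952) = -1/21951. Expand this rational in ℤ_7: compute digits iteratively via d_i = x_i mod 7, x_{i+1} = (x_i − d_i)/7. The first 5 digits are (1, 0, 0, 1, 2).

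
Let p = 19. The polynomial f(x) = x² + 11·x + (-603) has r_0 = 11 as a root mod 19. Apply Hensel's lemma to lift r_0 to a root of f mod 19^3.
r_2 = 5426 (mod 6859)

Hensel: r_{i+1} = r_i − f(r_i)·(f′(r_i))^{-1} mod 19^{i+2}, f′(x) = 2x + 11. Iterate:
  r_0 = 11 (mod 19)
  r_1 = 11 (mod 361)
  r_2 = 5426 (mod 6859)
Final: r = 5426 satisfies f(r) ≡ 0 mod 19^3.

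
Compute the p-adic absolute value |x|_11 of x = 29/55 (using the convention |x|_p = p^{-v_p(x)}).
|29/55|_11 = 11

Step 1 — compute v_11(x) by factoring powers of 11 out of the numerator and denominator: v_11(29/55) = -1. Step 2 — apply |x|_p = p^{-v_p(x)} = 11^{1} = 11.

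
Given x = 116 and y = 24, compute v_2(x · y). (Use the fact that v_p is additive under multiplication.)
v_2(2784) = 5

v_p(x) = 2 (factor: 116 = 2^2 · 29); v_p(y) = 3 (factor: 24 = 2^3 · 3). Additivity: v_p(xy) = v_p(x) + v_p(y) = 2 + 3 = 5. (Direct check: xy = 2784 = 2^5 · (87).)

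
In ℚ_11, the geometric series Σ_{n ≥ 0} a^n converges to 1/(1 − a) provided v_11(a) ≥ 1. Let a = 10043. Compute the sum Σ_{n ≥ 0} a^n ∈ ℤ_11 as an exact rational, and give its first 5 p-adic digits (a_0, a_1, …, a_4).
Σ a^n = 1/(1 − a) = -1/10042;  first 5 digits = (1, 0, 6, 7, 3)

v_11(a) = 2 ≥ 1, so the series converges in ℤ_11 to 1/(1 − a) = 1/(1 − 10043) = -1/10042. Expand this rational in ℤ_11: compute digits iteratively via d_i = x_i mod 11, x_{i+1} = (x_i − d_i)/11. The first 5 digits are (1, 0, 6, 7, 3).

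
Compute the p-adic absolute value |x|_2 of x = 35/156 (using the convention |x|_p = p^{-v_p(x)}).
|35/156|_2 = 4

Step 1 — compute v_2(x) by factoring powers of 2 out of the numerator and denominator: v_2(35/156) = -2. Step 2 — apply |x|_p = p^{-v_p(x)} = 2^{2} = 4.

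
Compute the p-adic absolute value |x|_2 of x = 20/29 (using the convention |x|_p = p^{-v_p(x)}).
|20/29|_2 = 1/4

Step 1 — compute v_2(x) by factoring powers of 2 out of the numerator and denominator: v_2(20/29) = 2. Step 2 — apply |x|_p = p^{-v_p(x)} = 2^{-2} = 1/4.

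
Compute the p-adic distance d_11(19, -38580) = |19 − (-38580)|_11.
d_11(19, -38580) = 1/1331

Step 1 — x − y = 19 − (-38580) = 38599. Step 2 — v_11(38599) = 3 (factor: 38599 = (11^3 · 29); the sign does not affect v_p). Step 3 — |x − y|_11 = 11^{-3} = 1/1331.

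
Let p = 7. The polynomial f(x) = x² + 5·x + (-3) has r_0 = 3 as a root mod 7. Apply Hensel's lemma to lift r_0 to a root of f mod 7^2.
r_1 = 10 (mod 49)

Hensel: r_{i+1} = r_i − f(r_i)·(f′(r_i))^{-1} mod 7^{i+2}, f′(x) = 2x + 5. Iterate:
  r_0 = 3 (mod 7)
  r_1 = 10 (mod 49)
Final: r = 10 satisfies f(r) ≡ 0 mod 7^2.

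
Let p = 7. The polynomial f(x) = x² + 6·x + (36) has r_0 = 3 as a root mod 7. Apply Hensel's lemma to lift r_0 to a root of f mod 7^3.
r_2 = 108 (mod 343)

Hensel: r_{i+1} = r_i − f(r_i)·(f′(r_i))^{-1} mod 7^{i+2}, f′(x) = 2x + 6. Iterate:
  r_0 = 3 (mod 7)
  r_1 = 10 (mod 49)
  r_2 = 108 (mod 343)
Final: r = 108 satisfies f(r) ≡ 0 mod 7^3.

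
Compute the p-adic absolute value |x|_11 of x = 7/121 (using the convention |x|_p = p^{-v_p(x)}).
|7/121|_11 = 121

Step 1 — compute v_11(x) by factoring powers of 11 out of the numerator and denominator: v_11(7/121) = -2. Step 2 — apply |x|_p = p^{-v_p(x)} = 11^{2} = 121.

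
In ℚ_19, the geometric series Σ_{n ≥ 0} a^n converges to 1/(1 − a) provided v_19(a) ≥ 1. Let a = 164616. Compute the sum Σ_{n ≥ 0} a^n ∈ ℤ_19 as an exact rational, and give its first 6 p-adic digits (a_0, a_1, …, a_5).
Σ a^n = 1/(1 − a) = -1/164615;  first 6 digits = (1, 0, 0, 5, 1, 0)

v_19(a) = 3 ≥ 1, so the series converges in ℤ_19 to 1/(1 − a) = 1/(1 − 164616) = -1/164615. Expand this rational in ℤ_19: compute digits iteratively via d_i = x_i mod 19, x_{i+1} = (x_i − d_i)/19. The first 6 digits are (1, 0, 0, 5, 1, 0).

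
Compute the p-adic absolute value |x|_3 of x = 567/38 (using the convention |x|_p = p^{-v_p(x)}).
|567/38|_3 = 1/81

Step 1 — compute v_3(x) by factoring powers of 3 out of the numerator and denominator: v_3(567/38) = 4. Step 2 — apply |x|_p = p^{-v_p(x)} = 3^{-4} = 1/81.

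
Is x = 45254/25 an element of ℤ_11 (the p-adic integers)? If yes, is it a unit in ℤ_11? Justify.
x ∈ ℤ_11 but not a unit; v_11(x) = 3 > 0

ℤ_11 = {x ∈ ℚ_11 : v_11(x) ≥ 0} and ℤ_11^× = {x ∈ ℤ_11 : v_11(x) = 0}. Here v_11(45254/25) = v_11(num) − v_11(den) = 3; compare against these criteria.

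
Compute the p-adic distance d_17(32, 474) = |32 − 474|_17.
d_17(32, 474) = 1/17

Step 1 — x − y = 32 − 474 = -442. Step 2 — v_17(-442) = 1 (factor: -442 = −(17^1 · 26); the sign does not affect v_p). Step 3 — |x − y|_17 = 17^{-1} = 1/17.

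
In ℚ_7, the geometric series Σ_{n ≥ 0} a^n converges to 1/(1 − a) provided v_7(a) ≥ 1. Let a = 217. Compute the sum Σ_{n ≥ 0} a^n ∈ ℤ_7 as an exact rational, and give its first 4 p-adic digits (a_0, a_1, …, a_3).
Σ a^n = 1/(1 − a) = -1/216;  first 4 digits = (1, 3, 6, 3)

v_7(a) = 1 ≥ 1, so the series converges in ℤ_7 to 1/(1 − a) = 1/(1 − 217) = -1/216. Expand this rational in ℤ_7: compute digits iteratively via d_i = x_i mod 7, x_{i+1} = (x_i − d_i)/7. The first 4 digits are (1, 3, 6, 3).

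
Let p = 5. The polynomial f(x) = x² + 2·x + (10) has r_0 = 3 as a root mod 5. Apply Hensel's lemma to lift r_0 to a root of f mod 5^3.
r_2 = 78 (mod 125)

Hensel: r_{i+1} = r_i − f(r_i)·(f′(r_i))^{-1} mod 5^{i+2}, f′(x) = 2x + 2. Iterate:
  r_0 = 3 (mod 5)
  r_1 = 3 (mod 25)
  r_2 = 78 (mod 125)
Final: r = 78 satisfies f(r) ≡ 0 mod 5^3.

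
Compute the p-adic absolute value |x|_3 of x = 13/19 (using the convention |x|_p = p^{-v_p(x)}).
|13/19|_3 = 1

Step 1 — compute v_3(x) by factoring powers of 3 out of the numerator and denominator: v_3(13/19) = 0. Step 2 — apply |x|_p = p^{-v_p(x)} = 3^{0} = 1.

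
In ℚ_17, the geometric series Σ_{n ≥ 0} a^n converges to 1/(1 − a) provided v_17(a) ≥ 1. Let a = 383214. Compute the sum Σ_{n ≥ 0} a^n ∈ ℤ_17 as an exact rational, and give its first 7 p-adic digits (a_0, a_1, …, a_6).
Σ a^n = 1/(1 − a) = -1/383213;  first 7 digits = (1, 0, 0, 10, 4, 0, 15)

v_17(a) = 3 ≥ 1, so the series converges in ℤ_17 to 1/(1 − a) = 1/(1 − 383214) = -1/383213. Expand this rational in ℤ_17: compute digits iteratively via d_i = x_i mod 17, x_{i+1} = (x_i − d_i)/17. The first 7 digits are (1, 0, 0, 10, 4, 0, 15).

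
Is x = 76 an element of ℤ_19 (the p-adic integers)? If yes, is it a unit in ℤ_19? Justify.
x ∈ ℤ_19 but not a unit; v_19(x) = 1 > 0

ℤ_19 = {x ∈ ℚ_19 : v_19(x) ≥ 0} and ℤ_19^× = {x ∈ ℤ_19 : v_19(x) = 0}. Here v_19(76) = v_19(num) − v_19(den) = 1; compare against these criteria.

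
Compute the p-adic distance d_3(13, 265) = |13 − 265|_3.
d_3(13, 265) = 1/9

Step 1 — x − y = 13 − 265 = -252. Step 2 — v_3(-252) = 2 (factor: -252 = −(3^2 · 28); the sign does not affect v_p). Step 3 — |x − y|_3 = 3^{-2} = 1/9.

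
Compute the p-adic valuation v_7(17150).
v_7(17150) = 3

v_7(n) is the largest exponent k such that 7^k divides n. Factor out: 17150 = 7^3 · 50. (Sign doesn't affect v_p.) So v_7(17150) = 3.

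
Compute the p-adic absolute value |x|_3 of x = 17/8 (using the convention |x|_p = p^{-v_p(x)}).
|17/8|_3 = 1

Step 1 — compute v_3(x) by factoring powers of 3 out of the numerator and denominator: v_3(17/8) = 0. Step 2 — apply |x|_p = p^{-v_p(x)} = 3^{0} = 1.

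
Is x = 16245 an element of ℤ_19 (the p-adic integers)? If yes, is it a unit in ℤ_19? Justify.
x ∈ ℤ_19 but not a unit; v_19(x) = 2 > 0

ℤ_19 = {x ∈ ℚ_19 : v_19(x) ≥ 0} and ℤ_19^× = {x ∈ ℤ_19 : v_19(x) = 0}. Here v_19(16245) = v_19(num) − v_19(den) = 2; compare against these criteria.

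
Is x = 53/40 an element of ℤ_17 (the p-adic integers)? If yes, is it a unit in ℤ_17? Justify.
x ∈ ℤ_17^× (unit); v_17(x) = 0

ℤ_17 = {x ∈ ℚ_17 : v_17(x) ≥ 0} and ℤ_17^× = {x ∈ ℤ_17 : v_17(x) = 0}. Here v_17(53/40) = v_17(num) − v_17(den) = 0; compare against these criteria.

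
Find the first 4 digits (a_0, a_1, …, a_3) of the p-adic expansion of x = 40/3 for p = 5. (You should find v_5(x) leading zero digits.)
(a_0, …, a_3) = (0, 1, 2, 3)

v_5(40/3) = 1, so a_0 = ... = a_0 = 0. Factor out: x = 5^1 · u with u = 8/3 a unit in ℤ_5. Expand u iteratively via a_{v+i} = u_i mod 5, u_{i+1} = (u_i − a_{v+i})/5:
  u_0 = 8/3;  a_1 = 1;  u_1 = (u_0 − 1)/5 = 1/3
  u_1 = 1/3;  a_2 = 2;  u_2 = (u_1 − 2)/5 = -1/3
  u_2 = -1/3;  a_3 = 3;  u_3 = (u_2 − 3)/5 = -2/3
Digits: (0, 1, 2, 3).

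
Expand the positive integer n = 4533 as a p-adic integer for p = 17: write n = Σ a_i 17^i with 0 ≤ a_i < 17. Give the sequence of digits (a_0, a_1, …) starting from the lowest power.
(a_0, a_1, …) = (11, 11, 15)

Repeated division by 17 gives the digits low-to-high: 4533 = 11 + 11·17^1 + 15·17^2. Digit sequence: (11, 11, 15).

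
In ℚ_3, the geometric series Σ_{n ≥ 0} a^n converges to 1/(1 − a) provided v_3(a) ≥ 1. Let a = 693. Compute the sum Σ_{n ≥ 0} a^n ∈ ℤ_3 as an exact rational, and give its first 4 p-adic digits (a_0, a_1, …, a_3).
Σ a^n = 1/(1 − a) = -1/692;  first 4 digits = (1, 0, 2, 1)

v_3(a) = 2 ≥ 1, so the series converges in ℤ_3 to 1/(1 − a) = 1/(1 − 693) = -1/692. Expand this rational in ℤ_3: compute digits iteratively via d_i = x_i mod 3, x_{i+1} = (x_i − d_i)/3. The first 4 digits are (1, 0, 2, 1).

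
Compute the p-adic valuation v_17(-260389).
v_17(-260389) = 3

v_17(n) is the largest exponent k such that 17^k divides n. Factor out: -260389 = -17^3 · 53. (Sign doesn't affect v_p.) So v_17(-260389) = 3.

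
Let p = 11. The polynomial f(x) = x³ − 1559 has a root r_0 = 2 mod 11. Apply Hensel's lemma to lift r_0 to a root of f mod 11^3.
r_2 = 222 (mod 1331)

Hensel: r_{i+1} = r_i − f(r_i)/f′(r_i) mod 11^{i+2}, where f′(x) = 3x². Iterate:
  r_0 = 2 (mod 11)
  r_1 = 101 (mod 121)
  r_2 = 222 (mod 1331)
Final: r = 222 with f(r) ≡ 0 mod 11^3.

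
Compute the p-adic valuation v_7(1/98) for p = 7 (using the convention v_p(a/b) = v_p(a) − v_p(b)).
v_7(1/98) = -2

Factor powers of 7 from the numerator and denominator of the reduced fraction: 1 = 7^0 · 1 and 98 = 7^2 · 2. Apply v_p(a/b) = v_p(a) − v_p(b): v_7(1/98) = 0 − 2 = -2.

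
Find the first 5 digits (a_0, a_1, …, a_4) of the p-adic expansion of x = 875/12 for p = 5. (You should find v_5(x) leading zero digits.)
(a_0, …, a_4) = (0, 0, 0, 1, 2)

v_5(875/12) = 3, so a_0 = ... = a_2 = 0. Factor out: x = 5^3 · u with u = 7/12 a unit in ℤ_5. Expand u iteratively via a_{v+i} = u_i mod 5, u_{i+1} = (u_i − a_{v+i})/5:
  u_0 = 7/12;  a_3 = 1;  u_1 = (u_0 − 1)/5 = -1/12
  u_1 = -1/12;  a_4 = 2;  u_2 = (u_1 − 2)/5 = -5/12
Digits: (0, 0, 0, 1, 2).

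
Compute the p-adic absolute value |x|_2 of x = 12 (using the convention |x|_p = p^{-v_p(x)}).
|12|_2 = 1/4

Step 1 — compute v_2(x) by factoring powers of 2 out of the numerator and denominator: v_2(12) = 2. Step 2 — apply |x|_p = p^{-v_p(x)} = 2^{-2} = 1/4.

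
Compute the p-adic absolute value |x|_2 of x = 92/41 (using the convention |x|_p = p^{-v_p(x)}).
|92/41|_2 = 1/4

Step 1 — compute v_2(x) by factoring powers of 2 out of the numerator and denominator: v_2(92/41) = 2. Step 2 — apply |x|_p = p^{-v_p(x)} = 2^{-2} = 1/4.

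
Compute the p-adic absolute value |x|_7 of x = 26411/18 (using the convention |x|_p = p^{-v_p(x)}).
|26411/18|_7 = 1/2401

Step 1 — compute v_7(x) by factoring powers of 7 out of the numerator and denominator: v_7(26411/18) = 4. Step 2 — apply |x|_p = p^{-v_p(x)} = 7^{-4} = 1/2401.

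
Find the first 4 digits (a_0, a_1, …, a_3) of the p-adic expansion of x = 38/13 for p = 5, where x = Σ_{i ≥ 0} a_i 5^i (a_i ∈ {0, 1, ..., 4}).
(a_0, …, a_3) = (1, 0, 2, 0)

v_5(38/13) = 0 (numerator and denominator both coprime to 5), so x ∈ ℤ_5^×. Compute digits iteratively via a_i = x_i mod 5, x_{i+1} = (x_i − a_i)/5, with x_0 = x:
  x_0 = 38/13;  a_0 = 1;  x_1 = (x_0 − 1)/5 = 5/13
  x_1 = 5/13;  a_1 = 0;  x_2 = (x_1 − 0)/5 = 1/13
  x_2 = 1/13;  a_2 = 2;  x_3 = (x_2 − 2)/5 = -5/13
  x_3 = -5/13;  a_3 = 0;  x_4 = (x_3 − 0)/5 = -1/13
Digits: (1, 0, 2, 0).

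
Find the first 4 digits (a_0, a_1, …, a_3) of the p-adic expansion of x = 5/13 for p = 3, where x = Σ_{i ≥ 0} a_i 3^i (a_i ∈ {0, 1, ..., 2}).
(a_0, …, a_3) = (2, 2, 1, 1)

v_3(5/13) = 0 (numerator and denominator both coprime to 3), so x ∈ ℤ_3^×. Compute digits iteratively via a_i = x_i mod 3, x_{i+1} = (x_i − a_i)/3, with x_0 = x:
  x_0 = 5/13;  a_0 = 2;  x_1 = (x_0 − 2)/3 = -7/13
  x_1 = -7/13;  a_1 = 2;  x_2 = (x_1 − 2)/3 = -11/13
  x_2 = -11/13;  a_2 = 1;  x_3 = (x_2 − 1)/3 = -8/13
  x_3 = -8/13;  a_3 = 1;  x_4 = (x_3 − 1)/3 = -7/13
Digits: (2, 2, 1, 1).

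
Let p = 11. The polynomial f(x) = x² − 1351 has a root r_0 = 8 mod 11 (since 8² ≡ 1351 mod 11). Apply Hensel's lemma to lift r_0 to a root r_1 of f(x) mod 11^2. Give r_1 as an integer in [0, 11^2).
r_1 = 96 (mod 121)

Hensel's recurrence: r_{i+1} = r_i − f(r_i)·(f′(r_i))^{-1} mod 11^{i+2}, with f′(x) = 2x. Iterate:
  r_0 = 8 (mod 11)
  r_1 = 96 (mod 121)
Final: r_1 = 96, and one checks f(r_1) ≡ 0 mod 11^2.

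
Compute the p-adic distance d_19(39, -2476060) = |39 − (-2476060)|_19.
d_19(39, -2476060) = 1/2476099

Step 1 — x − y = 39 − (-2476060) = 2476099. Step 2 — v_19(2476099) = 5 (factor: 2476099 = (19^5 · 1); the sign does not affect v_p). Step 3 — |x − y|_19 = 19^{-5} = 1/2476099.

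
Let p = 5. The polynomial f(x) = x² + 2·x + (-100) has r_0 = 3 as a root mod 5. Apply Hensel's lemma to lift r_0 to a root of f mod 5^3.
r_2 = 73 (mod 125)

Hensel: r_{i+1} = r_i − f(r_i)·(f′(r_i))^{-1} mod 5^{i+2}, f′(x) = 2x + 2. Iterate:
  r_0 = 3 (mod 5)
  r_1 = 23 (mod 25)
  r_2 = 73 (mod 125)
Final: r = 73 satisfies f(r) ≡ 0 mod 5^3.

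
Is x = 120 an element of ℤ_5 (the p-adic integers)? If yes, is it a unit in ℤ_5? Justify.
x ∈ ℤ_5 but not a unit; v_5(x) = 1 > 0

ℤ_5 = {x ∈ ℚ_5 : v_5(x) ≥ 0} and ℤ_5^× = {x ∈ ℤ_5 : v_5(x) = 0}. Here v_5(120) = v_5(num) − v_5(den) = 1; compare against these criteria.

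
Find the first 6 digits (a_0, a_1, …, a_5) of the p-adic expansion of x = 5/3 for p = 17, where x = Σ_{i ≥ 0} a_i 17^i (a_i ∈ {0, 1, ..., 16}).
(a_0, …, a_5) = (13, 5, 11, 5, 11, 5)

v_17(5/3) = 0 (numerator and denominator both coprime to 17), so x ∈ ℤ_17^×. Compute digits iteratively via a_i = x_i mod 17, x_{i+1} = (x_i − a_i)/17, with x_0 = x:
  x_0 = 5/3;  a_0 = 13;  x_1 = (x_0 − 13)/17 = -2/3
  x_1 = -2/3;  a_1 = 5;  x_2 = (x_1 − 5)/17 = -1/3
  x_2 = -1/3;  a_2 = 11;  x_3 = (x_2 − 11)/17 = -2/3
  x_3 = -2/3;  a_3 = 5;  x_4 = (x_3 − 5)/17 = -1/3
  x_4 = -1/3;  a_4 = 11;  x_5 = (x_4 − 11)/17 = -2/3
  x_5 = -2/3;  a_5 = 5;  x_6 = (x_5 − 5)/17 = -1/3
Digits: (13, 5, 11, 5, 11, 5).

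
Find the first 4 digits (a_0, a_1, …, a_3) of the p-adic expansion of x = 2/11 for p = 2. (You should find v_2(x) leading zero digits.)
(a_0, …, a_3) = (0, 1, 1, 0)

v_2(2/11) = 1, so a_0 = ... = a_0 = 0. Factor out: x = 2^1 · u with u = 1/11 a unit in ℤ_2. Expand u iteratively via a_{v+i} = u_i mod 2, u_{i+1} = (u_i − a_{v+i})/2:
  u_0 = 1/11;  a_1 = 1;  u_1 = (u_0 − 1)/2 = -5/11
  u_1 = -5/11;  a_2 = 1;  u_2 = (u_1 − 1)/2 = -8/11
  u_2 = -8/11;  a_3 = 0;  u_3 = (u_2 − 0)/2 = -4/11
Digits: (0, 1, 1, 0).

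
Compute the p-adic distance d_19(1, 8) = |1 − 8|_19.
d_19(1, 8) = 1

Step 1 — x − y = 1 − 8 = -7. Step 2 — v_19(-7) = 0 (factor: -7 = −(19^0 · 7); the sign does not affect v_p). Step 3 — |x − y|_19 = 19^{0} = 1.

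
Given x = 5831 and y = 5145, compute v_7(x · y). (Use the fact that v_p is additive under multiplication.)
v_7(30000495) = 6

v_p(x) = 3 (factor: 5831 = 7^3 · 17); v_p(y) = 3 (factor: 5145 = 7^3 · 15). Additivity: v_p(xy) = v_p(x) + v_p(y) = 3 + 3 = 6. (Direct check: xy = 30000495 = 7^6 · (255).)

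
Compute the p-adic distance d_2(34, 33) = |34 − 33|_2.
d_2(34, 33) = 1

Step 1 — x − y = 34 − 33 = 1. Step 2 — v_2(1) = 0 (factor: 1 = (2^0 · 1); the sign does not affect v_p). Step 3 — |x − y|_2 = 2^{0} = 1.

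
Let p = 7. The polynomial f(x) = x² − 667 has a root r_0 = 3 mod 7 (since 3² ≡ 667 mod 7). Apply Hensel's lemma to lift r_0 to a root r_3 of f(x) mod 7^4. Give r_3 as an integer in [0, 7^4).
r_3 = 2040 (mod 2401)

Hensel's recurrence: r_{i+1} = r_i − f(r_i)·(f′(r_i))^{-1} mod 7^{i+2}, with f′(x) = 2x. Iterate:
  r_0 = 3 (mod 7)
  r_1 = 31 (mod 49)
  r_2 = 325 (mod 343)
  r_3 = 2040 (mod 2401)
Final: r_3 = 2040, and one checks f(r_3) ≡ 0 mod 7^4.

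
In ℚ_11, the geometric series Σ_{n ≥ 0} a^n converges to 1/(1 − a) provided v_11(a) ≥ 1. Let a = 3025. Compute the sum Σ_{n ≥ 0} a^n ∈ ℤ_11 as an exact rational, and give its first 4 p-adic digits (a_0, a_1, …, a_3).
Σ a^n = 1/(1 − a) = -1/3024;  first 4 digits = (1, 0, 3, 2)

v_11(a) = 2 ≥ 1, so the series converges in ℤ_11 to 1/(1 − a) = 1/(1 − 3025) = -1/3024. Expand this rational in ℤ_11: compute digits iteratively via d_i = x_i mod 11, x_{i+1} = (x_i − d_i)/11. The first 4 digits are (1, 0, 3, 2).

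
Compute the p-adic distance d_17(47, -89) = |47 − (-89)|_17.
d_17(47, -89) = 1/17

Step 1 — x − y = 47 − (-89) = 136. Step 2 — v_17(136) = 1 (factor: 136 = (17^1 · 8); the sign does not affect v_p). Step 3 — |x − y|_17 = 17^{-1} = 1/17.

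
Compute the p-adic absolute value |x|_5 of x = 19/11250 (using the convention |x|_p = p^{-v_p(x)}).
|19/11250|_5 = 625

Step 1 — compute v_5(x) by factoring powers of 5 out of the numerator and denominator: v_5(19/11250) = -4. Step 2 — apply |x|_p = p^{-v_p(x)} = 5^{4} = 625.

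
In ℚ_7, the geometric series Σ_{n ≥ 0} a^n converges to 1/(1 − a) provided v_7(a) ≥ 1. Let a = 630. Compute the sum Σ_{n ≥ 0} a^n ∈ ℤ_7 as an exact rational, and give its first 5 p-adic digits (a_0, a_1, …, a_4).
Σ a^n = 1/(1 − a) = -1/629;  first 5 digits = (1, 6, 6, 2, 2)

v_7(a) = 1 ≥ 1, so the series converges in ℤ_7 to 1/(1 − a) = 1/(1 − 630) = -1/629. Expand this rational in ℤ_7: compute digits iteratively via d_i = x_i mod 7, x_{i+1} = (x_i − d_i)/7. The first 5 digits are (1, 6, 6, 2, 2).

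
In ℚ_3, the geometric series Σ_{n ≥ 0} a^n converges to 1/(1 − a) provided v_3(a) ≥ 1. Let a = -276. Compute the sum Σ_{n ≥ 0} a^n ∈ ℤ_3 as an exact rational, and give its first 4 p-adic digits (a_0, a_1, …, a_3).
Σ a^n = 1/(1 − a) = 1/277;  first 4 digits = (1, 1, 0, 1)

v_3(a) = 1 ≥ 1, so the series converges in ℤ_3 to 1/(1 − a) = 1/(1 − (-276)) = 1/277. Expand this rational in ℤ_3: compute digits iteratively via d_i = x_i mod 3, x_{i+1} = (x_i − d_i)/3. The first 4 digits are (1, 1, 0, 1).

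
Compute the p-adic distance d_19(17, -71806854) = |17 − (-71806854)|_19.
d_19(17, -71806854) = 1/2476099

Step 1 — x − y = 17 − (-71806854) = 71806871. Step 2 — v_19(71806871) = 5 (factor: 71806871 = (19^5 · 29); the sign does not affect v_p). Step 3 — |x − y|_19 = 19^{-5} = 1/2476099.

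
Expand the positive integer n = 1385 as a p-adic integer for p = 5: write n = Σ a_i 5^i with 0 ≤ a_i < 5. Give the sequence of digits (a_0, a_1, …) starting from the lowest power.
(a_0, a_1, …) = (0, 2, 0, 1, 2)

Repeated division by 5 gives the digits low-to-high: 1385 = 2·5^1 + 1·5^3 + 2·5^4. Digit sequence: (0, 2, 0, 1, 2).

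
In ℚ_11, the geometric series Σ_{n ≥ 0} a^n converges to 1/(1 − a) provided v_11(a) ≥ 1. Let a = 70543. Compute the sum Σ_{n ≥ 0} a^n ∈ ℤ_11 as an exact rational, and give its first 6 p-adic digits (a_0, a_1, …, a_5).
Σ a^n = 1/(1 − a) = -1/70542;  first 6 digits = (1, 0, 0, 9, 4, 0)

v_11(a) = 3 ≥ 1, so the series converges in ℤ_11 to 1/(1 − a) = 1/(1 − 70543) = -1/70542. Expand this rational in ℤ_11: compute digits iteratively via d_i = x_i mod 11, x_{i+1} = (x_i − d_i)/11. The first 6 digits are (1, 0, 0, 9, 4, 0).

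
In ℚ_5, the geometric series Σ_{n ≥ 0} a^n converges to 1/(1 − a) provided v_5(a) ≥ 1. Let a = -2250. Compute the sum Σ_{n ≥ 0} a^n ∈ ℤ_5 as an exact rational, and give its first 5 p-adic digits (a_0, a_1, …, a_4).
Σ a^n = 1/(1 − a) = 1/2251;  first 5 digits = (1, 0, 0, 2, 1)

v_5(a) = 3 ≥ 1, so the series converges in ℤ_5 to 1/(1 − a) = 1/(1 − (-2250)) = 1/2251. Expand this rational in ℤ_5: compute digits iteratively via d_i = x_i mod 5, x_{i+1} = (x_i − d_i)/5. The first 5 digits are (1, 0, 0, 2, 1).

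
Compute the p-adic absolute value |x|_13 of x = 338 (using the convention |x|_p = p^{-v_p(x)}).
|338|_13 = 1/169

Step 1 — compute v_13(x) by factoring powers of 13 out of the numerator and denominator: v_13(338) = 2. Step 2 — apply |x|_p = p^{-v_p(x)} = 13^{-2} = 1/169.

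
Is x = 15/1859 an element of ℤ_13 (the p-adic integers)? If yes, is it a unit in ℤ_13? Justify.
x ∉ ℤ_13 (v_13(x) = -2 < 0)

ℤ_13 = {x ∈ ℚ_13 : v_13(x) ≥ 0} and ℤ_13^× = {x ∈ ℤ_13 : v_13(x) = 0}. Here v_13(15/1859) = v_13(num) − v_13(den) = -2; compare against these criteria.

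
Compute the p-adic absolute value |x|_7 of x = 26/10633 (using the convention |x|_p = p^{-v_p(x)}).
|26/10633|_7 = 343

Step 1 — compute v_7(x) by factoring powers of 7 out of the numerator and denominator: v_7(26/10633) = -3. Step 2 — apply |x|_p = p^{-v_p(x)} = 7^{3} = 343.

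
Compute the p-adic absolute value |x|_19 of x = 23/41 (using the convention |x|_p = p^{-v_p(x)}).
|23/41|_19 = 1

Step 1 — compute v_19(x) by factoring powers of 19 out of the numerator and denominator: v_19(23/41) = 0. Step 2 — apply |x|_p = p^{-v_p(x)} = 19^{0} = 1.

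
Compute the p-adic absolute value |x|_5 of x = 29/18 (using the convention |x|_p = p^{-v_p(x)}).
|29/18|_5 = 1

Step 1 — compute v_5(x) by factoring powers of 5 out of the numerator and denominator: v_5(29/18) = 0. Step 2 — apply |x|_p = p^{-v_p(x)} = 5^{0} = 1.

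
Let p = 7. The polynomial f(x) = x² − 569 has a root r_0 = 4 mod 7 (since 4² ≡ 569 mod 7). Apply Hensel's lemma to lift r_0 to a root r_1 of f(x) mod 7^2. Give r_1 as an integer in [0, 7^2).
r_1 = 18 (mod 49)

Hensel's recurrence: r_{i+1} = r_i − f(r_i)·(f′(r_i))^{-1} mod 7^{i+2}, with f′(x) = 2x. Iterate:
  r_0 = 4 (mod 7)
  r_1 = 18 (mod 49)
Final: r_1 = 18, and one checks f(r_1) ≡ 0 mod 7^2.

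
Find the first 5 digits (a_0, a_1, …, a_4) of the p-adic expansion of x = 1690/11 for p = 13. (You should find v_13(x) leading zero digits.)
(a_0, …, a_4) = (0, 0, 8, 3, 8)

v_13(1690/11) = 2, so a_0 = ... = a_1 = 0. Factor out: x = 13^2 · u with u = 10/11 a unit in ℤ_13. Expand u iteratively via a_{v+i} = u_i mod 13, u_{i+1} = (u_i − a_{v+i})/13:
  u_0 = 10/11;  a_2 = 8;  u_1 = (u_0 − 8)/13 = -6/11
  u_1 = -6/11;  a_3 = 3;  u_2 = (u_1 − 3)/13 = -3/11
  u_2 = -3/11;  a_4 = 8;  u_3 = (u_2 − 8)/13 = -7/11
Digits: (0, 0, 8, 3, 8).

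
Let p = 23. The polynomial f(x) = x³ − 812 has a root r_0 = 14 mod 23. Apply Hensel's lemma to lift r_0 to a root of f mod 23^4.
r_3 = 164832 (mod 279841)

Hensel: r_{i+1} = r_i − f(r_i)/f′(r_i) mod 23^{i+2}, where f′(x) = 3x². Iterate:
  r_0 = 14 (mod 23)
  r_1 = 313 (mod 529)
  r_2 = 6661 (mod 12167)
  r_3 = 164832 (mod 279841)
Final: r = 164832 with f(r) ≡ 0 mod 23^4.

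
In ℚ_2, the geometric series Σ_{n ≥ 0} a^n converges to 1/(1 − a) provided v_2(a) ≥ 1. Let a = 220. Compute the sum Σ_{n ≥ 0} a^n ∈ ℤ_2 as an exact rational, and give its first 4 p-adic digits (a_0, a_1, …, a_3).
Σ a^n = 1/(1 − a) = -1/219;  first 4 digits = (1, 0, 1, 1)

v_2(a) = 2 ≥ 1, so the series converges in ℤ_2 to 1/(1 − a) = 1/(1 − 220) = -1/219. Expand this rational in ℤ_2: compute digits iteratively via d_i = x_i mod 2, x_{i+1} = (x_i − d_i)/2. The first 4 digits are (1, 0, 1, 1).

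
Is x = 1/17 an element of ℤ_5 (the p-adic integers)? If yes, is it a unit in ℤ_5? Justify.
x ∈ ℤ_5^× (unit); v_5(x) = 0

ℤ_5 = {x ∈ ℚ_5 : v_5(x) ≥ 0} and ℤ_5^× = {x ∈ ℤ_5 : v_5(x) = 0}. Here v_5(1/17) = v_5(num) − v_5(den) = 0; compare against these criteria.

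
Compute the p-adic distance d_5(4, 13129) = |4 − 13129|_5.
d_5(4, 13129) = 1/625

Step 1 — x − y = 4 − 13129 = -13125. Step 2 — v_5(-13125) = 4 (factor: -13125 = −(5^4 · 21); the sign does not affect v_p). Step 3 — |x − y|_5 = 5^{-4} = 1/625.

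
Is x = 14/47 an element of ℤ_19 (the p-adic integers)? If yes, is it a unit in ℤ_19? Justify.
x ∈ ℤ_19^× (unit); v_19(x) = 0

ℤ_19 = {x ∈ ℚ_19 : v_19(x) ≥ 0} and ℤ_19^× = {x ∈ ℤ_19 : v_19(x) = 0}. Here v_19(14/47) = v_19(num) − v_19(den) = 0; compare against these criteria.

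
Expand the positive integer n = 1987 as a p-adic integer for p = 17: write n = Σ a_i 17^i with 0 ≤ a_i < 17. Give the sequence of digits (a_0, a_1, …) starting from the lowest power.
(a_0, a_1, …) = (15, 14, 6)

Repeated division by 17 gives the digits low-to-high: 1987 = 15 + 14·17^1 + 6·17^2. Digit sequence: (15, 14, 6).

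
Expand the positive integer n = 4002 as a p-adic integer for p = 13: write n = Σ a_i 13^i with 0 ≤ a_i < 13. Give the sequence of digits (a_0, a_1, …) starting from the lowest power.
(a_0, a_1, …) = (11, 8, 10, 1)

Repeated division by 13 gives the digits low-to-high: 4002 = 11 + 8·13^1 + 10·13^2 + 1·13^3. Digit sequence: (11, 8, 10, 1).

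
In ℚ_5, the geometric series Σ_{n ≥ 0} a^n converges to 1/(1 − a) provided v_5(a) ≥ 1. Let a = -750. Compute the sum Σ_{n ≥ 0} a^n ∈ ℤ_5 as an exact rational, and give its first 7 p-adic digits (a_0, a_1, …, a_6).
Σ a^n = 1/(1 − a) = 1/751;  first 7 digits = (1, 0, 0, 4, 3, 4, 0)

v_5(a) = 3 ≥ 1, so the series converges in ℤ_5 to 1/(1 − a) = 1/(1 − (-750)) = 1/751. Expand this rational in ℤ_5: compute digits iteratively via d_i = x_i mod 5, x_{i+1} = (x_i − d_i)/5. The first 7 digits are (1, 0, 0, 4, 3, 4, 0).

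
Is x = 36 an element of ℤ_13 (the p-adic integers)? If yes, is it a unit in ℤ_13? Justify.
x ∈ ℤ_13^× (unit); v_13(x) = 0

ℤ_13 = {x ∈ ℚ_13 : v_13(x) ≥ 0} and ℤ_13^× = {x ∈ ℤ_13 : v_13(x) = 0}. Here v_13(36) = v_13(num) − v_13(den) = 0; compare against these criteria.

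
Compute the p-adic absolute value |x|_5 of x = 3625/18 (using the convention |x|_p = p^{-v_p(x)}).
|3625/18|_5 = 1/125

Step 1 — compute v_5(x) by factoring powers of 5 out of the numerator and denominator: v_5(3625/18) = 3. Step 2 — apply |x|_p = p^{-v_p(x)} = 5^{-3} = 1/125.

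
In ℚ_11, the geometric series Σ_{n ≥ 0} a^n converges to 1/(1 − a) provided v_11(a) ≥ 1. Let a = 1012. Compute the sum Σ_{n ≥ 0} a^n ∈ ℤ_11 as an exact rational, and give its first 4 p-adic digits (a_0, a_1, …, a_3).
Σ a^n = 1/(1 − a) = -1/1011;  first 4 digits = (1, 4, 2, 9)

v_11(a) = 1 ≥ 1, so the series converges in ℤ_11 to 1/(1 − a) = 1/(1 − 1012) = -1/1011. Expand this rational in ℤ_11: compute digits iteratively via d_i = x_i mod 11, x_{i+1} = (x_i − d_i)/11. The first 4 digits are (1, 4, 2, 9).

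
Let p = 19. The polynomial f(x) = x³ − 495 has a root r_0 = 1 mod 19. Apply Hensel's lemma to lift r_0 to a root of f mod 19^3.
r_2 = 3535 (mod 6859)

Hensel: r_{i+1} = r_i − f(r_i)/f′(r_i) mod 19^{i+2}, where f′(x) = 3x². Iterate:
  r_0 = 1 (mod 19)
  r_1 = 286 (mod 361)
  r_2 = 3535 (mod 6859)
Final: r = 3535 with f(r) ≡ 0 mod 19^3.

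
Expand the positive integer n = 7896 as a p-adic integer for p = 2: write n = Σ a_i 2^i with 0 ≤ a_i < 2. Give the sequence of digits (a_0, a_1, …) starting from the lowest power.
(a_0, a_1, …) = (0, 0, 0, 1, 1, 0, 1, 1, 0, 1, 1, 1, 1)

Repeated division by 2 gives the digits low-to-high: 7896 = 1·2^3 + 1·2^4 + 1·2^6 + 1·2^7 + 1·2^9 + 1·2^10 + 1·2^11 + 1·2^12. Digit sequence: (0, 0, 0, 1, 1, 0, 1, 1, 0, 1, 1, 1, 1).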